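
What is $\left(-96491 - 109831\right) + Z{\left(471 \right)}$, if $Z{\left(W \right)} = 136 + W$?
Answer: $-205715$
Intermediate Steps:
$\left(-96491 - 109831\right) + Z{\left(471 \right)} = \left(-96491 - 109831\right) + \left(136 + 471\right) = -206322 + 607 = -205715$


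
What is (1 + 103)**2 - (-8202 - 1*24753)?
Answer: 43771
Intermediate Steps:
(1 + 103)**2 - (-8202 - 1*24753) = 104**2 - (-8202 - 24753) = 10816 - 1*(-32955) = 10816 + 32955 = 43771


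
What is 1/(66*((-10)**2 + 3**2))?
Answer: 1/7194 ≈ 0.00013900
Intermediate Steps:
1/(66*((-10)**2 + 3**2)) = 1/(66*(100 + 9)) = 1/(66*109) = 1/7194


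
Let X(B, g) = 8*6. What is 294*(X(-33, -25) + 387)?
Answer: 127890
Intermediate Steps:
X(B, g) = 48
294*(X(-33, -25) + 387) = 294*(48 + 387) = 294*435 = 127890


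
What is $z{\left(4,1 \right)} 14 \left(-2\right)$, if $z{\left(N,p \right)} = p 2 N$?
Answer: $-224$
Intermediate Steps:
$z{\left(N,p \right)} = 2 N p$ ($z{\left(N,p \right)} = 2 p N = 2 N p$)
$z{\left(4,1 \right)} 14 \left(-2\right) = 2 \cdot 4 \cdot 1 \cdot 14 \left(-2\right) = 8 \cdot 14 \left(-2\right) = 112 \left(-2\right) = -224$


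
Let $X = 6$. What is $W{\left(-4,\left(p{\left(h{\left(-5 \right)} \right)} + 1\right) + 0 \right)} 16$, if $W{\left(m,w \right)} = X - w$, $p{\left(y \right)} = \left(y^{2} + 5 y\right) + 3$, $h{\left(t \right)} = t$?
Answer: $32$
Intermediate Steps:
$p{\left(y \right)} = 3 + y^{2} + 5 y$
$W{\left(m,w \right)} = 6 - w$
$W{\left(-4,\left(p{\left(h{\left(-5 \right)} \right)} + 1\right) + 0 \right)} 16 = \left(6 - \left(\left(\left(3 + \left(-5\right)^{2} + 5 \left(-5\right)\right) + 1\right) + 0\right)\right) 16 = \left(6 - \left(\left(\left(3 + 25 - 25\right) + 1\right) + 0\right)\right) 16 = \left(6 - \left(\left(3 + 1\right) + 0\right)\right) 16 = \left(6 - \left(4 + 0\right)\right) 16 = \left(6 - 4\right) 16 = 2 \cdot 16 = 32$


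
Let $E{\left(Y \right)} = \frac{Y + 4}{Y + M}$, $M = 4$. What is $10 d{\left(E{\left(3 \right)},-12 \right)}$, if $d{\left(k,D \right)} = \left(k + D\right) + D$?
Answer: $-230$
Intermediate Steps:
$E{\left(Y \right)} = 1$ ($E{\left(Y \right)} = \frac{Y + 4}{Y + 4} = \frac{4 + Y}{4 + Y} = 1$)
$d{\left(k,D \right)} = k + 2 D$ ($d{\left(k,D \right)} = \left(D + k\right) + D = k + 2 D$)
$10 d{\left(E{\left(3 \right)},-12 \right)} = 10 \left(1 + 2 \left(-12\right)\right) = 10 \left(1 - 24\right) = 10 \left(-23\right) = -230$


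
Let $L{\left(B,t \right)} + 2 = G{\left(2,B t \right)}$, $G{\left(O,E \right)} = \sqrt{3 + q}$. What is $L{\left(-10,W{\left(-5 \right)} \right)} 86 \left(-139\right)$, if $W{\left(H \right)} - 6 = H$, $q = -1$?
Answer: $23908 - 11954 \sqrt{2} \approx 7002.5$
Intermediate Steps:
$W{\left(H \right)} = 6 + H$
$G{\left(O,E \right)} = \sqrt{2}$ ($G{\left(O,E \right)} = \sqrt{3 - 1} = \sqrt{2}$)
$L{\left(B,t \right)} = -2 + \sqrt{2}$
$L{\left(-10,W{\left(-5 \right)} \right)} 86 \left(-139\right) = \left(-2 + \sqrt{2}\right) 86 \left(-139\right) = \left(-172 + 86 \sqrt{2}\right) \left(-139\right) = 23908 - 11954 \sqrt{2}$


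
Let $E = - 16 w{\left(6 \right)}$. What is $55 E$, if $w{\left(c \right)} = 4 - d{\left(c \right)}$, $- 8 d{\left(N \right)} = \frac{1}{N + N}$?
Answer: $- \frac{21175}{6} \approx -3529.2$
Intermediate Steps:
$d{\left(N \right)} = - \frac{1}{16 N}$ ($d{\left(N \right)} = - \frac{1}{8 \left(N + N\right)} = - \frac{1}{8 \cdot 2 N} = - \frac{\frac{1}{2} \frac{1}{N}}{8} = - \frac{1}{16 N}$)
$w{\left(c \right)} = 4 + \frac{1}{16 c}$ ($w{\left(c \right)} = 4 - - \frac{1}{16 c} = 4 + \frac{1}{16 c}$)
$E = - \frac{385}{6}$ ($E = - 16 \left(4 + \frac{1}{16 \cdot 6}\right) = - 16 \left(4 + \frac{1}{16} \cdot \frac{1}{6}\right) = - 16 \left(4 + \frac{1}{96}\right) = \left(-16\right) \frac{385}{96} = - \frac{385}{6} \approx -64.167$)
$55 E = 55 \left(- \frac{385}{6}\right) = - \frac{21175}{6}$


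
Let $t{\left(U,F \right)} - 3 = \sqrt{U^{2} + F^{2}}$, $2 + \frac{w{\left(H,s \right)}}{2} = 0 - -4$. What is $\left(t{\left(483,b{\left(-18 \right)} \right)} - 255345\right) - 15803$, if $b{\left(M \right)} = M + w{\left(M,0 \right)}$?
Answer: $-271145 + 7 \sqrt{4765} \approx -2.7066 \cdot 10^{5}$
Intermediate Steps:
$w{\left(H,s \right)} = 4$ ($w{\left(H,s \right)} = -4 + 2 \left(0 - -4\right) = -4 + 2 \left(0 + 4\right) = -4 + 2 \cdot 4 = -4 + 8 = 4$)
$b{\left(M \right)} = 4 + M$ ($b{\left(M \right)} = M + 4 = 4 + M$)
$t{\left(U,F \right)} = 3 + \sqrt{F^{2} + U^{2}}$ ($t{\left(U,F \right)} = 3 + \sqrt{U^{2} + F^{2}} = 3 + \sqrt{F^{2} + U^{2}}$)
$\left(t{\left(483,b{\left(-18 \right)} \right)} - 255345\right) - 15803 = \left(\left(3 + \sqrt{\left(4 - 18\right)^{2} + 483^{2}}\right) - 255345\right) - 15803 = \left(\left(3 + \sqrt{\left(-14\right)^{2} + 233289}\right) - 255345\right) - 15803 = \left(\left(3 + \sqrt{196 + 233289}\right) - 255345\right) - 15803 = \left(\left(3 + \sqrt{233485}\right) - 255345\right) - 15803 = \left(\left(3 + 7 \sqrt{4765}\right) - 255345\right) - 15803 = \left(-255342 + 7 \sqrt{4765}\right) - 15803 = -271145 + 7 \sqrt{4765}$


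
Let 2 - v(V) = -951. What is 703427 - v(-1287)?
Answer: 702474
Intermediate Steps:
v(V) = 953 (v(V) = 2 - 1*(-951) = 2 + 951 = 953)
703427 - v(-1287) = 703427 - 1*953 = 703427 - 953 = 702474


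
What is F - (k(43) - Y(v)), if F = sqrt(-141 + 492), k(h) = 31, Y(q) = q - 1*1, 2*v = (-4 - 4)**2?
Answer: 3*sqrt(39) ≈ 18.735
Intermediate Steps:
v = 32 (v = (-4 - 4)**2/2 = (1/2)*(-8)**2 = (1/2)*64 = 32)
Y(q) = -1 + q (Y(q) = q - 1 = -1 + q)
F = 3*sqrt(39) (F = sqrt(351) = 3*sqrt(39) ≈ 18.735)
F - (k(43) - Y(v)) = 3*sqrt(39) - (31 - (-1 + 32)) = 3*sqrt(39) - (31 - 1*31) = 3*sqrt(39) - (31 - 31) = 3*sqrt(39) - 1*0 = 3*sqrt(39) + 0 = 3*sqrt(39)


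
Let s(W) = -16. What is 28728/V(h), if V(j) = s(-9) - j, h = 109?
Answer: -28728/125 ≈ -229.82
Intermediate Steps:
V(j) = -16 - j
28728/V(h) = 28728/(-16 - 1*109) = 28728/(-16 - 109) = 28728/(-125) = 28728*(-1/125) = -28728/125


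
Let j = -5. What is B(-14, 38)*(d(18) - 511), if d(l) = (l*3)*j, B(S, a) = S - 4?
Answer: 14058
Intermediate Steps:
B(S, a) = -4 + S
d(l) = -15*l (d(l) = (l*3)*(-5) = (3*l)*(-5) = -15*l)
B(-14, 38)*(d(18) - 511) = (-4 - 14)*(-15*18 - 511) = -18*(-270 - 511) = -18*(-781) = 14058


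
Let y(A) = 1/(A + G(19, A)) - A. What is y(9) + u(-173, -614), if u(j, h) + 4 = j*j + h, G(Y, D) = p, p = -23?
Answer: 410227/14 ≈ 29302.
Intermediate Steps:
G(Y, D) = -23
u(j, h) = -4 + h + j² (u(j, h) = -4 + (j*j + h) = -4 + (j² + h) = -4 + (h + j²) = -4 + h + j²)
y(A) = 1/(-23 + A) - A (y(A) = 1/(A - 23) - A = 1/(-23 + A) - A)
y(9) + u(-173, -614) = (1 - 1*9² + 23*9)/(-23 + 9) + (-4 - 614 + (-173)²) = (1 - 1*81 + 207)/(-14) + (-4 - 614 + 29929) = -(1 - 81 + 207)/14 + 29311 = -1/14*127 + 29311 = -127/14 + 29311 = 410227/14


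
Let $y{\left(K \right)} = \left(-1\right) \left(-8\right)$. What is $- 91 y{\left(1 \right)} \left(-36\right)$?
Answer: $26208$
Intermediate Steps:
$y{\left(K \right)} = 8$
$- 91 y{\left(1 \right)} \left(-36\right) = \left(-91\right) 8 \left(-36\right) = \left(-728\right) \left(-36\right) = 26208$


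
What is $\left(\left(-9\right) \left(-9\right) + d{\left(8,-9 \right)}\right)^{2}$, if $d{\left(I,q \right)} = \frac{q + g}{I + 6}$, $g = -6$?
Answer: $\frac{1252161}{196} \approx 6388.6$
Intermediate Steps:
$d{\left(I,q \right)} = \frac{-6 + q}{6 + I}$ ($d{\left(I,q \right)} = \frac{q - 6}{I + 6} = \frac{-6 + q}{6 + I}$)
$\left(\left(-9\right) \left(-9\right) + d{\left(8,-9 \right)}\right)^{2} = \left(\left(-9\right) \left(-9\right) + \frac{-6 - 9}{6 + 8}\right)^{2} = \left(81 + \frac{1}{14} \left(-15\right)\right)^{2} = \left(81 - \frac{15}{14}\right)^{2} = \left(\frac{1119}{14}\right)^{2} = \frac{1252161}{196}$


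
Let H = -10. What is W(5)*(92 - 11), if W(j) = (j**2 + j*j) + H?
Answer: 3240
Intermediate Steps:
W(j) = -10 + 2*j**2 (W(j) = (j**2 + j*j) - 10 = (j**2 + j**2) - 10 = 2*j**2 - 10 = -10 + 2*j**2)
W(5)*(92 - 11) = (-10 + 2*5**2)*(92 - 11) = (-10 + 2*25)*81 = (-10 + 50)*81 = 40*81 = 3240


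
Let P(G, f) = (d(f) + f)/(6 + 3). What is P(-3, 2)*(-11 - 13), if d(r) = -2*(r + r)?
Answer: 16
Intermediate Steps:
d(r) = -4*r
P(G, f) = -f/3 (P(G, f) = (-4*f + f)/(6 + 3) = -3*f/9 = -3*f*(⅑) = -f/3)
P(-3, 2)*(-11 - 13) = (-⅓*2)*(-11 - 13) = -⅔*(-24) = 16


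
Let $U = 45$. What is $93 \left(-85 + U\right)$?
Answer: $-3720$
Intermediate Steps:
$93 \left(-85 + U\right) = 93 \left(-85 + 45\right) = 93 \left(-40\right) = -3720$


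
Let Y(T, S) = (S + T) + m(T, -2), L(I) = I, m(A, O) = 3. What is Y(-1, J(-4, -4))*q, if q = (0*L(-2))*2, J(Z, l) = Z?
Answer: 0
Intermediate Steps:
Y(T, S) = 3 + S + T (Y(T, S) = (S + T) + 3 = 3 + S + T)
q = 0 (q = (0*(-2))*2 = 0*2 = 0)
Y(-1, J(-4, -4))*q = (3 - 4 - 1)*0 = -2*0 = 0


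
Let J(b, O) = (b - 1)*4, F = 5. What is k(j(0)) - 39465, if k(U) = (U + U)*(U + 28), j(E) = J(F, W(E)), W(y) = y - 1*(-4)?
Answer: -38057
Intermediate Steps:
W(y) = 4 + y (W(y) = y + 4 = 4 + y)
J(b, O) = -4 + 4*b (J(b, O) = (-1 + b)*4 = -4 + 4*b)
j(E) = 16 (j(E) = -4 + 4*5 = -4 + 20 = 16)
k(U) = 2*U*(28 + U) (k(U) = (2*U)*(28 + U) = 2*U*(28 + U))
k(j(0)) - 39465 = 2*16*(28 + 16) - 39465 = 2*16*44 - 39465 = 1408 - 39465 = -38057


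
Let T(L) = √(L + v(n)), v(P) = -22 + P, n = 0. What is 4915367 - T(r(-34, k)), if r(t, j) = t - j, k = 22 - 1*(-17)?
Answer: 4915367 - I*√95 ≈ 4.9154e+6 - 9.7468*I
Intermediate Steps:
k = 39 (k = 22 + 17 = 39)
T(L) = √(-22 + L) (T(L) = √(L + (-22 + 0)) = √(L - 22) = √(-22 + L))
4915367 - T(r(-34, k)) = 4915367 - √(-22 + (-34 - 1*39)) = 4915367 - √(-22 + (-34 - 39)) = 4915367 - √(-22 - 73) = 4915367 - √(-95) = 4915367 - I*√95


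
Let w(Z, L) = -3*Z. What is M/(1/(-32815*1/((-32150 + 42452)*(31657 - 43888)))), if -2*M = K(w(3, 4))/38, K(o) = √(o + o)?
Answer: -32815*I*√2/3192095304 ≈ -1.4538e-5*I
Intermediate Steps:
K(o) = √2*√o (K(o) = √(2*o) = √2*√o)
M = -3*I*√2/76 (M = -√2*√(-3*3)/(2*38) = -√2*√(-9)/76 = -√2*(3*I)/76 = -3*I*√2/76 ≈ -0.055824*I)
M/(1/(-32815*1/((-32150 + 42452)*(31657 - 43888)))) = (-3*I*√2/76)/(1/(-32815*1/((-32150 + 42452)*(31657 - 43888)))) = (-3*I*√2/76)/(1/(-32815/((-12231*10302)))) = (-3*I*√2/76)/(1/(-32815/(-126003762))) = (-3*I*√2/76)/(1/(-32815*(-1/126003762))) = (-3*I*√2/76)/(1/(32815/126003762)) = (-3*I*√2/76)/(126003762/32815) = -3*I*√2/76*(32815/126003762) = -32815*I*√2/3192095304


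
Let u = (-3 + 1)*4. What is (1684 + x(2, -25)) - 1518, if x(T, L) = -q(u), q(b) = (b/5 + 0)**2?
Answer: 4086/25 ≈ 163.44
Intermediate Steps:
u = -8 (u = -2*4 = -8)
q(b) = b**2/25 (q(b) = (b*(1/5) + 0)**2 = (b/5 + 0)**2 = (b/5)**2 = b**2/25)
x(T, L) = -64/25 (x(T, L) = -(-8)**2/25 = -64/25)
(1684 + x(2, -25)) - 1518 = (1684 - 64/25) - 1518 = 42036/25 - 1518 = 4086/25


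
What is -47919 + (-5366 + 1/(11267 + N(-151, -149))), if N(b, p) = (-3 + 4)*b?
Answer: -592316059/11116 ≈ -53285.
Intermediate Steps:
N(b, p) = b (N(b, p) = 1*b = b)
-47919 + (-5366 + 1/(11267 + N(-151, -149))) = -47919 + (-5366 + 1/(11267 - 151)) = -47919 + (-5366 + 1/11116) = -47919 - 59648455/11116 = -592316059/11116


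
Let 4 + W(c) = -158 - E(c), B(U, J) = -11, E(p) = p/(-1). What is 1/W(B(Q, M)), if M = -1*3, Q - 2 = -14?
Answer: -1/173 ≈ -0.0057803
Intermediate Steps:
Q = -12 (Q = 2 - 14 = -12)
M = -3
E(p) = -p (E(p) = p*(-1) = -p)
W(c) = -162 + c (W(c) = -4 + (-158 - (-1)*c) = -4 + (-158 + c) = -162 + c)
1/W(B(Q, M)) = 1/(-162 - 11) = 1/(-173) = -1/173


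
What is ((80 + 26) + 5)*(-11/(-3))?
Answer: 407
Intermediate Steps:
((80 + 26) + 5)*(-11/(-3)) = (106 + 5)*(-11*(-1/3)) = 111*(11/3) = 407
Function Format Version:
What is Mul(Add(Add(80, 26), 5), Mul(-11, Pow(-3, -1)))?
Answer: 407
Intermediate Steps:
Mul(Add(Add(80, 26), 5), Mul(-11, Pow(-3, -1))) = Mul(Add(106, 5), Mul(-11, Rational(-1, 3))) = Mul(111, Rational(11, 3)) = 407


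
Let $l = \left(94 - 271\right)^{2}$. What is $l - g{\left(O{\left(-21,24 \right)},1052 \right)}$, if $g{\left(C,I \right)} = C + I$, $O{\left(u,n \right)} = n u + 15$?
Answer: $30766$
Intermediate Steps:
$O{\left(u,n \right)} = 15 + n u$
$l = 31329$ ($l = \left(-177\right)^{2} = 31329$)
$l - g{\left(O{\left(-21,24 \right)},1052 \right)} = 31329 - \left(\left(15 + 24 \left(-21\right)\right) + 1052\right) = 31329 - \left(\left(15 - 504\right) + 1052\right) = 31329 - \left(-489 + 1052\right) = 31329 - 563 = 30766$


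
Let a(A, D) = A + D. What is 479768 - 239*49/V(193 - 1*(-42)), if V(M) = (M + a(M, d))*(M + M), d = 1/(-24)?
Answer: 1271656128388/2650565 ≈ 4.7977e+5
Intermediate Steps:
d = -1/24 ≈ -0.041667
V(M) = 2*M*(-1/24 + 2*M) (V(M) = (M + (M - 1/24))*(M + M) = (M + (-1/24 + M))*(2*M) = (-1/24 + 2*M)*(2*M) = 2*M*(-1/24 + 2*M))
479768 - 239*49/V(193 - 1*(-42)) = 479768 - 239*49/((193 - 1*(-42))*(-1 + 48*(193 - 1*(-42)))/12) = 479768 - 11711/((193 + 42)*(-1 + 48*(193 + 42))/12) = 479768 - 11711/((1/12)*235*(-1 + 48*235)) = 479768 - 11711/((1/12)*235*(-1 + 11280)) = 479768 - 11711/((1/12)*235*11279) = 479768 - 11711/2650565/12 = 479768 - 11711*12/2650565 = 479768 - 1*140532/2650565 = 479768 - 140532/2650565 = 1271656128388/2650565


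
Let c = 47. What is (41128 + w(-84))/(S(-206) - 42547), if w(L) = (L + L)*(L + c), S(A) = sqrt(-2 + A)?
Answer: -183122288/164567947 - 17216*I*sqrt(13)/164567947 ≈ -1.1127 - 0.00037719*I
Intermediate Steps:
w(L) = 2*L*(47 + L) (w(L) = (L + L)*(L + 47) = (2*L)*(47 + L) = 2*L*(47 + L))
(41128 + w(-84))/(S(-206) - 42547) = (41128 + 2*(-84)*(47 - 84))/(sqrt(-2 - 206) - 42547) = (41128 + 2*(-84)*(-37))/(sqrt(-208) - 42547) = (41128 + 6216)/(4*I*sqrt(13) - 42547) = 47344/(-42547 + 4*I*sqrt(13))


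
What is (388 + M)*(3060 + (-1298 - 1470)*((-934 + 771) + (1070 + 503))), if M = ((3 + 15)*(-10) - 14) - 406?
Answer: 826761840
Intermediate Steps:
M = -600 (M = (18*(-10) - 14) - 406 = (-180 - 14) - 406 = -194 - 406 = -600)
(388 + M)*(3060 + (-1298 - 1470)*((-934 + 771) + (1070 + 503))) = (388 - 600)*(3060 + (-1298 - 1470)*((-934 + 771) + (1070 + 503))) = -212*(3060 - 2768*(-163 + 1573)) = -212*(3060 - 2768*1410) = -212*(3060 - 3902880) = -212*(-3899820) = 826761840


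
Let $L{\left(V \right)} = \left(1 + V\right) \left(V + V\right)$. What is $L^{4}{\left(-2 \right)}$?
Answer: $256$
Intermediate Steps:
$L{\left(V \right)} = 2 V \left(1 + V\right)$ ($L{\left(V \right)} = \left(1 + V\right) 2 V = 2 V \left(1 + V\right)$)
$L^{4}{\left(-2 \right)} = \left(2 \left(-2\right) \left(1 - 2\right)\right)^{4} = \left(2 \left(-2\right) \left(-1\right)\right)^{4} = 4^{4} = 256$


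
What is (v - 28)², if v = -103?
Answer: 17161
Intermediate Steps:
(v - 28)² = (-103 - 28)² = (-131)² = 17161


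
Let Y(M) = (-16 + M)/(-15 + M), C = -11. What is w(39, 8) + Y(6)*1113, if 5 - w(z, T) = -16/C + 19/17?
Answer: 695132/561 ≈ 1239.1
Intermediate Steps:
Y(M) = (-16 + M)/(-15 + M)
w(z, T) = 454/187 (w(z, T) = 5 - (-16/(-11) + 19/17) = 5 - (-16*(-1/11) + 19*(1/17)) = 5 - (16/11 + 19/17) = 5 - 1*481/187 = 5 - 481/187 = 454/187)
w(39, 8) + Y(6)*1113 = 454/187 + ((-16 + 6)/(-15 + 6))*1113 = 454/187 + (-10/(-9))*1113 = 454/187 - ⅑*(-10)*1113 = 454/187 + (10/9)*1113 = 454/187 + 3710/3 = 695132/561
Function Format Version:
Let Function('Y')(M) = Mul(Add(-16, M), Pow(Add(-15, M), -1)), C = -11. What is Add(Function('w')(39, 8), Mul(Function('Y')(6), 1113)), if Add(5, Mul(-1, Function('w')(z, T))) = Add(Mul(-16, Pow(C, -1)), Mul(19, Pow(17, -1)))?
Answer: Rational(695132, 561) ≈ 1239.1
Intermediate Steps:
Function('Y')(M) = Mul(Pow(Add(-15, M), -1), Add(-16, M))
Function('w')(z, T) = Rational(454, 187) (Function('w')(z, T) = Add(5, Mul(-1, Add(Mul(-16, Pow(-11, -1)), Mul(19, Pow(17, -1))))) = Add(5, Mul(-1, Add(Mul(-16, Rational(-1, 11)), Mul(19, Rational(1, 17))))) = Add(5, Mul(-1, Add(Rational(16, 11), Rational(19, 17)))) = Add(5, Mul(-1, Rational(481, 187))) = Add(5, Rational(-481, 187)) = Rational(454, 187))
Add(Function('w')(39, 8), Mul(Function('Y')(6), 1113)) = Add(Rational(454, 187), Mul(Mul(Pow(Add(-15, 6), -1), Add(-16, 6)), 1113)) = Add(Rational(454, 187), Mul(Mul(Pow(-9, -1), -10), 1113)) = Add(Rational(454, 187), Mul(Mul(Rational(-1, 9), -10), 1113)) = Add(Rational(454, 187), Mul(Rational(10, 9), 1113)) = Add(Rational(454, 187), Rational(3710, 3)) = Rational(695132, 561)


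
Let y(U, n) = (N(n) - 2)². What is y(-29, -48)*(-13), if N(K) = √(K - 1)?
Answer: 585 + 364*I ≈ 585.0 + 364.0*I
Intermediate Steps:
N(K) = √(-1 + K)
y(U, n) = (-2 + √(-1 + n))² (y(U, n) = (√(-1 + n) - 2)² = (-2 + √(-1 + n))²)
y(-29, -48)*(-13) = (-2 + √(-1 - 48))²*(-13) = (-2 + √(-49))²*(-13) = (-2 + 7*I)²*(-13) = -13*(-2 + 7*I)²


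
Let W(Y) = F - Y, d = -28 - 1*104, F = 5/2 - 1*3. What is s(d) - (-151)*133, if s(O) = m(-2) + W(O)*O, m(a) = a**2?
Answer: 2729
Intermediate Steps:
F = -1/2 (F = 5*(1/2) - 3 = 5/2 - 3 = -1/2 ≈ -0.50000)
d = -132 (d = -28 - 104 = -132)
W(Y) = -1/2 - Y
s(O) = 4 + O*(-1/2 - O) (s(O) = (-2)**2 + (-1/2 - O)*O = 4 + O*(-1/2 - O))
s(d) - (-151)*133 = (4 - 1*(-132)**2 - 1/2*(-132)) - (-151)*133 = (4 - 1*17424 + 66) - 1*(-20083) = (4 - 17424 + 66) + 20083 = -17354 + 20083 = 2729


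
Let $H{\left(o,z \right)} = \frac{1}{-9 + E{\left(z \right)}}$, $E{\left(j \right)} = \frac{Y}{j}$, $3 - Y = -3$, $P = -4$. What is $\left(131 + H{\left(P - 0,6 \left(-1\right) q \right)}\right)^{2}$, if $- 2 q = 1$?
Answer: $\frac{839056}{49} \approx 17124.0$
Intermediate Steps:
$q = - \frac{1}{2}$ ($q = \left(- \frac{1}{2}\right) 1 = - \frac{1}{2} \approx -0.5$)
$Y = 6$ ($Y = 3 - -3 = 3 + 3 = 6$)
$E{\left(j \right)} = \frac{6}{j}$
$H{\left(o,z \right)} = \frac{1}{-9 + \frac{6}{z}}$
$\left(131 + H{\left(P - 0,6 \left(-1\right) q \right)}\right)^{2} = \left(131 - \frac{6 \left(-1\right) \left(- \frac{1}{2}\right)}{-6 + 9 \cdot 6 \left(-1\right) \left(- \frac{1}{2}\right)}\right)^{2} = \left(131 - \frac{\left(-6\right) \left(- \frac{1}{2}\right)}{-6 + 9 \left(\left(-6\right) \left(- \frac{1}{2}\right)\right)}\right)^{2} = \left(131 - \frac{3}{-6 + 9 \cdot 3}\right)^{2} = \left(131 - \frac{3}{-6 + 27}\right)^{2} = \left(131 - \frac{3}{21}\right)^{2} = \left(131 - 3 \cdot \frac{1}{21}\right)^{2} = \left(131 - \frac{1}{7}\right)^{2} = \left(\frac{916}{7}\right)^{2} = \frac{839056}{49}$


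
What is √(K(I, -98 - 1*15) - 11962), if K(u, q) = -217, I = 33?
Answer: I*√12179 ≈ 110.36*I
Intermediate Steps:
√(K(I, -98 - 1*15) - 11962) = √(-217 - 11962) = √(-12179) = I*√12179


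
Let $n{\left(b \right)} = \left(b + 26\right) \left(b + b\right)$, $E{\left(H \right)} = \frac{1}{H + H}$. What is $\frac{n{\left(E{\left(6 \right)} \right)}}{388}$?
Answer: $\frac{313}{27936} \approx 0.011204$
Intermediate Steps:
$E{\left(H \right)} = \frac{1}{2 H}$
$n{\left(b \right)} = 2 b \left(26 + b\right)$ ($n{\left(b \right)} = \left(26 + b\right) 2 b = 2 b \left(26 + b\right)$)
$\frac{n{\left(E{\left(6 \right)} \right)}}{388} = \frac{2 \frac{1}{2 \cdot 6} \left(26 + \frac{1}{2 \cdot 6}\right)}{388} = 2 \cdot \frac{1}{2} \cdot \frac{1}{6} \left(26 + \frac{1}{2} \cdot \frac{1}{6}\right) \frac{1}{388} = 2 \cdot \frac{1}{12} \left(26 + \frac{1}{12}\right) \frac{1}{388} = 2 \cdot \frac{1}{12} \cdot \frac{313}{12} \cdot \frac{1}{388} = \frac{313}{72} \cdot \frac{1}{388} = \frac{313}{27936}$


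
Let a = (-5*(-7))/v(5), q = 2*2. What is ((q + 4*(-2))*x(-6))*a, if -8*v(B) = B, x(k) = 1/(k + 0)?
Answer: -112/3 ≈ -37.333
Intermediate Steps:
q = 4
x(k) = 1/k
v(B) = -B/8
a = -56 (a = (-5*(-7))/((-⅛*5)) = 35/(-5/8) = 35*(-8/5) = -56)
((q + 4*(-2))*x(-6))*a = ((4 + 4*(-2))/(-6))*(-56) = ((4 - 8)*(-⅙))*(-56) = -4*(-⅙)*(-56) = (⅔)*(-56) = -112/3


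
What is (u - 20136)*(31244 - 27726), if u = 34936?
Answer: 52066400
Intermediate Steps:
(u - 20136)*(31244 - 27726) = (34936 - 20136)*(31244 - 27726) = 14800*3518 = 52066400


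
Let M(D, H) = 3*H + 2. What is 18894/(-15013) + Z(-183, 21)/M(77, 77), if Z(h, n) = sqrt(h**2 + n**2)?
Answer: -18894/15013 + 3*sqrt(3770)/233 ≈ -0.46795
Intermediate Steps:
M(D, H) = 2 + 3*H
18894/(-15013) + Z(-183, 21)/M(77, 77) = 18894/(-15013) + sqrt((-183)**2 + 21**2)/(2 + 3*77) = 18894*(-1/15013) + sqrt(33489 + 441)/(2 + 231) = -18894/15013 + sqrt(33930)/233 = -18894/15013 + (3*sqrt(3770))*(1/233) = -18894/15013 + 3*sqrt(3770)/233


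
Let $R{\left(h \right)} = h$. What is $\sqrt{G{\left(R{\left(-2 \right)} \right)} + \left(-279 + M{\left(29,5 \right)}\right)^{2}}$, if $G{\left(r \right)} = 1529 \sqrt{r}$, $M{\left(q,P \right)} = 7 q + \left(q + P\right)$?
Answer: $\sqrt{1764 + 1529 i \sqrt{2}} \approx 47.721 + 22.656 i$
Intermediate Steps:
$M{\left(q,P \right)} = P + 8 q$ ($M{\left(q,P \right)} = 7 q + \left(P + q\right) = P + 8 q$)
$\sqrt{G{\left(R{\left(-2 \right)} \right)} + \left(-279 + M{\left(29,5 \right)}\right)^{2}} = \sqrt{1529 \sqrt{-2} + \left(-279 + \left(5 + 8 \cdot 29\right)\right)^{2}} = \sqrt{1529 i \sqrt{2} + \left(-279 + \left(5 + 232\right)\right)^{2}} = \sqrt{1529 i \sqrt{2} + \left(-279 + 237\right)^{2}} = \sqrt{1529 i \sqrt{2} + \left(-42\right)^{2}} = \sqrt{1529 i \sqrt{2} + 1764} = \sqrt{1764 + 1529 i \sqrt{2}}$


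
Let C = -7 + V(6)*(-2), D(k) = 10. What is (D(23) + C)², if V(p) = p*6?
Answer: 4761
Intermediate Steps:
V(p) = 6*p
C = -79 (C = -7 + (6*6)*(-2) = -7 + 36*(-2) = -7 - 72 = -79)
(D(23) + C)² = (10 - 79)² = (-69)² = 4761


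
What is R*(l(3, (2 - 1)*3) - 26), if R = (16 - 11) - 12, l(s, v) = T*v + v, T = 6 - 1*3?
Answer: 98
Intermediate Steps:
T = 3 (T = 6 - 3 = 3)
l(s, v) = 4*v (l(s, v) = 3*v + v = 4*v)
R = -7 (R = 5 - 12 = -7)
R*(l(3, (2 - 1)*3) - 26) = -7*(4*((2 - 1)*3) - 26) = -7*(4*(1*3) - 26) = -7*(4*3 - 26) = -7*(12 - 26) = -7*(-14) = 98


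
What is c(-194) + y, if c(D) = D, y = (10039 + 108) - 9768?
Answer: 185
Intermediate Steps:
y = 379 (y = 10147 - 9768 = 379)
c(-194) + y = -194 + 379 = 185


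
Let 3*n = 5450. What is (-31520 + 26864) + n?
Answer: -8518/3 ≈ -2839.3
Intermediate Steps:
n = 5450/3 (n = (1/3)*5450 = 5450/3 ≈ 1816.7)
(-31520 + 26864) + n = (-31520 + 26864) + 5450/3 = -4656 + 5450/3 = -8518/3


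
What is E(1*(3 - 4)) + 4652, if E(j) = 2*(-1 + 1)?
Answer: 4652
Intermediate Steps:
E(j) = 0 (E(j) = 2*0 = 0)
E(1*(3 - 4)) + 4652 = 0 + 4652 = 4652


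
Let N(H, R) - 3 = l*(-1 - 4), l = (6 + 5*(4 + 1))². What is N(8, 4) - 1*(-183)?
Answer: -4619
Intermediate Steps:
l = 961 (l = (6 + 5*5)² = (6 + 25)² = 31² = 961)
N(H, R) = -4802 (N(H, R) = 3 + 961*(-1 - 4) = 3 + 961*(-5) = 3 - 4805 = -4802)
N(8, 4) - 1*(-183) = -4802 - 1*(-183) = -4802 + 183 = -4619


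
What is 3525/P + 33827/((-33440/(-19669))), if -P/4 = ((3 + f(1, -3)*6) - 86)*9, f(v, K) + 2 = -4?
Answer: 237537367891/11938080 ≈ 19897.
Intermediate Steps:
f(v, K) = -6 (f(v, K) = -2 - 4 = -6)
P = 4284 (P = -4*((3 - 6*6) - 86)*9 = -4*((3 - 36) - 86)*9 = -4*(-33 - 86)*9 = -(-476)*9 = -4*(-1071) = 4284)
3525/P + 33827/((-33440/(-19669))) = 3525/4284 + 33827/((-33440/(-19669))) = 3525*(1/4284) + 33827/((-33440*(-1/19669))) = 1175/1428 + 33827/(33440/19669) = 1175/1428 + 33827*(19669/33440) = 1175/1428 + 665343263/33440 = 237537367891/11938080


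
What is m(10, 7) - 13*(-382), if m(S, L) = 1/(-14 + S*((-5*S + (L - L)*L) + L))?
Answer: 2204903/444 ≈ 4966.0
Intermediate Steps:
m(S, L) = 1/(-14 + S*(L - 5*S)) (m(S, L) = 1/(-14 + S*((-5*S + 0*L) + L)) = 1/(-14 + S*((-5*S + 0) + L)) = 1/(-14 + S*(-5*S + L)) = 1/(-14 + S*(L - 5*S)))
m(10, 7) - 13*(-382) = 1/(-14 - 5*10² + 7*10) - 13*(-382) = 1/(-14 - 5*100 + 70) + 4966 = 1/(-14 - 500 + 70) + 4966 = 1/(-444) + 4966 = -1/444 + 4966 = 2204903/444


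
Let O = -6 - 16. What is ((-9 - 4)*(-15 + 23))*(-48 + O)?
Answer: 7280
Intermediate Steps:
O = -22
((-9 - 4)*(-15 + 23))*(-48 + O) = ((-9 - 4)*(-15 + 23))*(-48 - 22) = -13*8*(-70) = -104*(-70) = 7280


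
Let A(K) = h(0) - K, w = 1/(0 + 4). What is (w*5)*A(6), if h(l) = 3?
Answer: -15/4 ≈ -3.7500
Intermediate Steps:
w = ¼ (w = 1/4 = ¼ ≈ 0.25000)
A(K) = 3 - K
(w*5)*A(6) = ((¼)*5)*(3 - 1*6) = 5*(3 - 6)/4 = (5/4)*(-3) = -15/4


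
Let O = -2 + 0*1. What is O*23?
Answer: -46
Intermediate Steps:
O = -2 (O = -2 + 0 = -2)
O*23 = -2*23 = -46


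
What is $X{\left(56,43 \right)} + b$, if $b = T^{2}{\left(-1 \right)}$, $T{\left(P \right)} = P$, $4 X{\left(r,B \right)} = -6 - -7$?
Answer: $\frac{5}{4} \approx 1.25$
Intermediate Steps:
$X{\left(r,B \right)} = \frac{1}{4}$ ($X{\left(r,B \right)} = \frac{-6 - -7}{4} = \frac{-6 + 7}{4} = \frac{1}{4} \cdot 1 = \frac{1}{4}$)
$b = 1$ ($b = \left(-1\right)^{2} = 1$)
$X{\left(56,43 \right)} + b = \frac{1}{4} + 1 = \frac{5}{4}$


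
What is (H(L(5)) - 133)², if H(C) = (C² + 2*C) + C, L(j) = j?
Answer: 8649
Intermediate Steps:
H(C) = C² + 3*C
(H(L(5)) - 133)² = (5*(3 + 5) - 133)² = (5*8 - 133)² = (40 - 133)² = (-93)² = 8649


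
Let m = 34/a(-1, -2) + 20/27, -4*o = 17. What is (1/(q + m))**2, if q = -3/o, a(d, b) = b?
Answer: 210681/50965321 ≈ 0.0041338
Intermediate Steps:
o = -17/4 (o = -1/4*17 = -17/4 ≈ -4.2500)
m = -439/27 (m = 34/(-2) + 20/27 = 34*(-1/2) + 20*(1/27) = -17 + 20/27 = -439/27 ≈ -16.259)
q = 12/17 (q = -3/(-17/4) = -3*(-4/17) = 12/17 ≈ 0.70588)
(1/(q + m))**2 = (1/(12/17 - 439/27))**2 = (1/(-7139/459))**2 = (-459/7139)**2 = 210681/50965321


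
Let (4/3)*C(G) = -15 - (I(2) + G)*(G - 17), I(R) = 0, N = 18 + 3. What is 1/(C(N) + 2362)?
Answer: 4/9151 ≈ 0.00043711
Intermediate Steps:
N = 21
C(G) = -45/4 - 3*G*(-17 + G)/4 (C(G) = 3*(-15 - (0 + G)*(G - 17))/4 = 3*(-15 - G*(-17 + G))/4 = -45/4 - 3*G*(-17 + G)/4)
1/(C(N) + 2362) = 1/((-45/4 - 3/4*21**2 + (51/4)*21) + 2362) = 1/((-45/4 - 3/4*441 + 1071/4) + 2362) = 1/((-45/4 - 1323/4 + 1071/4) + 2362) = 1/(-297/4 + 2362) = 1/(9151/4) = 4/9151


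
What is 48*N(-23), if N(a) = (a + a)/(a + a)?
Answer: 48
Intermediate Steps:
N(a) = 1 (N(a) = (2*a)/((2*a)) = (2*a)*(1/(2*a)) = 1)
48*N(-23) = 48*1 = 48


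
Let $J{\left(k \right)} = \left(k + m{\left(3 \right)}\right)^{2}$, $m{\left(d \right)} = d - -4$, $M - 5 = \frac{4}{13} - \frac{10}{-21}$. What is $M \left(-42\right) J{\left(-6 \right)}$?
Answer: $- \frac{3158}{13} \approx -242.92$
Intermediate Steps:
$M = \frac{1579}{273}$ ($M = 5 + \left(\frac{4}{13} - \frac{10}{-21}\right) = 5 + \left(4 \cdot \frac{1}{13} - - \frac{10}{21}\right) = 5 + \left(\frac{4}{13} + \frac{10}{21}\right) = 5 + \frac{214}{273} = \frac{1579}{273} \approx 5.7839$)
$m{\left(d \right)} = 4 + d$ ($m{\left(d \right)} = d + 4 = 4 + d$)
$J{\left(k \right)} = \left(7 + k\right)^{2}$ ($J{\left(k \right)} = \left(k + \left(4 + 3\right)\right)^{2} = \left(k + 7\right)^{2} = \left(7 + k\right)^{2}$)
$M \left(-42\right) J{\left(-6 \right)} = \frac{1579}{273} \left(-42\right) \left(7 - 6\right)^{2} = - \frac{3158 \cdot 1^{2}}{13} = \left(- \frac{3158}{13}\right) 1 = - \frac{3158}{13}$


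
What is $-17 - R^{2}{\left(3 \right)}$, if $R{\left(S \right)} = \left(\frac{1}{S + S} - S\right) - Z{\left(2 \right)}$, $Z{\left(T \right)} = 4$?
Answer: $- \frac{2293}{36} \approx -63.694$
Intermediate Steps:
$R{\left(S \right)} = -4 + \frac{1}{2 S} - S$ ($R{\left(S \right)} = \left(\frac{1}{S + S} - S\right) - 4 = \left(\frac{1}{2 S} - S\right) - 4 = -4 + \frac{1}{2 S} - S$)
$-17 - R^{2}{\left(3 \right)} = -17 - \left(-4 + \frac{1}{2 \cdot 3} - 3\right)^{2} = -17 - \left(-4 + \frac{1}{2} \cdot \frac{1}{3} - 3\right)^{2} = -17 - \left(-4 + \frac{1}{6} - 3\right)^{2} = -17 - \left(- \frac{41}{6}\right)^{2} = -17 - \frac{1681}{36} = - \frac{2293}{36}$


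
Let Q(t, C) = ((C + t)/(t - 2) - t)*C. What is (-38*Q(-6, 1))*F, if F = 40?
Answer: -10070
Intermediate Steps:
Q(t, C) = C*(-t + (C + t)/(-2 + t)) (Q(t, C) = ((C + t)/(-2 + t) - t)*C = (-t + (C + t)/(-2 + t))*C = C*(-t + (C + t)/(-2 + t)))
(-38*Q(-6, 1))*F = -38*(1 - 1*(-6)² + 3*(-6))/(-2 - 6)*40 = -38*(1 - 1*36 - 18)/(-8)*40 = -38*(-1)*(1 - 36 - 18)/8*40 = -38*(-1)*(-53)/8*40 = -38*53/8*40 = -1007/4*40 = -10070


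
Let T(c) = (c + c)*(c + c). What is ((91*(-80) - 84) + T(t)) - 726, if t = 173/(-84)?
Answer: -14240831/1764 ≈ -8073.0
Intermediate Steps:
t = -173/84 (t = 173*(-1/84) = -173/84 ≈ -2.0595)
T(c) = 4*c² (T(c) = (2*c)*(2*c) = 4*c²)
((91*(-80) - 84) + T(t)) - 726 = ((91*(-80) - 84) + 4*(-173/84)²) - 726 = ((-7280 - 84) + 4*(29929/7056)) - 726 = (-7364 + 29929/1764) - 726 = -12960167/1764 - 726 = -14240831/1764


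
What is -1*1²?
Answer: -1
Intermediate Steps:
-1*1² = -1*1 = -1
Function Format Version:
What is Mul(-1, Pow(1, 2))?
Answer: -1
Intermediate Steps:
Mul(-1, Pow(1, 2)) = Mul(-1, 1) = -1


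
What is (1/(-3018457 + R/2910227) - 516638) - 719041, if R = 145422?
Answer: -10854692323331226470/8784394914317 ≈ -1.2357e+6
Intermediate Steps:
(1/(-3018457 + R/2910227) - 516638) - 719041 = (1/(-3018457 + 145422/2910227) - 516638) - 719041 = (1/(-8784394914317/2910227) - 516638) - 719041 = (-2910227/8784394914317 - 516638) - 719041 = -4538352219745816473/8784394914317 - 719041 = -10854692323331226470/8784394914317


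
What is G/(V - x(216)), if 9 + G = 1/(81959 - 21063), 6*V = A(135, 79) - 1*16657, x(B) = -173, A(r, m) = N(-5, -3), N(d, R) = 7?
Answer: 548063/158451392 ≈ 0.0034589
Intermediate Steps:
A(r, m) = 7
V = -2775 (V = (7 - 1*16657)/6 = (7 - 16657)/6 = (1/6)*(-16650) = -2775)
G = -548063/60896 (G = -9 + 1/(81959 - 21063) = -9 + 1/60896 = -548063/60896 ≈ -9.0000)
G/(V - x(216)) = -548063/(60896*(-2775 - 1*(-173))) = -548063/(60896*(-2775 + 173)) = -548063/60896/(-2602) = -548063/60896*(-1/2602) = 548063/158451392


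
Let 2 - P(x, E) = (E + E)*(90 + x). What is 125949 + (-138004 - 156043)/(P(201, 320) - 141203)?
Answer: 41241160556/327441 ≈ 1.2595e+5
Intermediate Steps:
P(x, E) = 2 - 2*E*(90 + x) (P(x, E) = 2 - (E + E)*(90 + x) = 2 - 2*E*(90 + x))
125949 + (-138004 - 156043)/(P(201, 320) - 141203) = 125949 + (-138004 - 156043)/((2 - 180*320 - 2*320*201) - 141203) = 125949 - 294047/((2 - 57600 - 128640) - 141203) = 125949 - 294047/(-186238 - 141203) = 125949 - 294047/(-327441) = 125949 - 294047*(-1/327441) = 125949 + 294047/327441 = 41241160556/327441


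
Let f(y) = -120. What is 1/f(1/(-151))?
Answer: -1/120 ≈ -0.0083333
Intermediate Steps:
1/f(1/(-151)) = 1/(-120) = -1/120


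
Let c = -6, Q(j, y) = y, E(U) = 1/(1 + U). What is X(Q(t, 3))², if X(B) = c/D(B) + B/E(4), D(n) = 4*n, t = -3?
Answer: 841/4 ≈ 210.25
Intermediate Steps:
X(B) = 5*B - 3/(2*B) (X(B) = -6*1/(4*B) + B/(1/(1 + 4)) = -3/(2*B) + B/(1/5) = -3/(2*B) + B/(⅕) = -3/(2*B) + B*5 = -3/(2*B) + 5*B = 5*B - 3/(2*B))
X(Q(t, 3))² = (5*3 - 3/2/3)² = (15 - 3/2*⅓)² = (15 - ½)² = (29/2)² = 841/4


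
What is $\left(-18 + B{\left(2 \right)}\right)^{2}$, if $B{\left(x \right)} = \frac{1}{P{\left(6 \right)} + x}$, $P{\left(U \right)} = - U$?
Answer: $\frac{5329}{16} \approx 333.06$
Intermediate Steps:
$B{\left(x \right)} = \frac{1}{-6 + x}$ ($B{\left(x \right)} = \frac{1}{\left(-1\right) 6 + x} = \frac{1}{-6 + x}$)
$\left(-18 + B{\left(2 \right)}\right)^{2} = \left(-18 + \frac{1}{-6 + 2}\right)^{2} = \left(-18 + \frac{1}{-4}\right)^{2} = \left(-18 - \frac{1}{4}\right)^{2} = \left(- \frac{73}{4}\right)^{2} = \frac{5329}{16}$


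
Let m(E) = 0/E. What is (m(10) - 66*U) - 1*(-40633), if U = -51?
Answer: 43999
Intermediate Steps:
m(E) = 0
(m(10) - 66*U) - 1*(-40633) = (0 - 66*(-51)) - 1*(-40633) = (0 + 3366) + 40633 = 3366 + 40633 = 43999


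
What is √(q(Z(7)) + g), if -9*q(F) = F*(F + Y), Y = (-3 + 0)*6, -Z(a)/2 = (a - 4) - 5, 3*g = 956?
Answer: 2*√731/3 ≈ 18.025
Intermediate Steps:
g = 956/3 (g = (⅓)*956 = 956/3 ≈ 318.67)
Z(a) = 18 - 2*a (Z(a) = -2*((a - 4) - 5) = -2*((-4 + a) - 5) = -2*(-9 + a) = 18 - 2*a)
Y = -18 (Y = -3*6 = -18)
q(F) = -F*(-18 + F)/9 (q(F) = -F*(F - 18)/9 = -F*(-18 + F)/9)
√(q(Z(7)) + g) = √((18 - 2*7)*(18 - (18 - 2*7))/9 + 956/3) = √((18 - 14)*(18 - (18 - 14))/9 + 956/3) = √((⅑)*4*(18 - 1*4) + 956/3) = √((⅑)*4*(18 - 4) + 956/3) = √((⅑)*4*14 + 956/3) = √(56/9 + 956/3) = √(2924/9) = 2*√731/3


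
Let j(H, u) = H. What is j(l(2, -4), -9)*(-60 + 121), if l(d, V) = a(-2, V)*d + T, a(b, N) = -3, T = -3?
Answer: -549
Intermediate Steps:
l(d, V) = -3 - 3*d (l(d, V) = -3*d - 3 = -3 - 3*d)
j(l(2, -4), -9)*(-60 + 121) = (-3 - 3*2)*(-60 + 121) = (-3 - 6)*61 = -9*61 = -549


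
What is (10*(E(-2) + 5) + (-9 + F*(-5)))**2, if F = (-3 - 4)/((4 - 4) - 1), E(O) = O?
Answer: 196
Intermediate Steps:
F = 7 (F = -7/(0 - 1) = -7/(-1) = -7*(-1) = 7)
(10*(E(-2) + 5) + (-9 + F*(-5)))**2 = (10*(-2 + 5) + (-9 + 7*(-5)))**2 = (10*3 + (-9 - 35))**2 = (30 - 44)**2 = (-14)**2 = 196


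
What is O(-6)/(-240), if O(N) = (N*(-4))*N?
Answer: ⅗ ≈ 0.60000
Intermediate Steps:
O(N) = -4*N² (O(N) = (-4*N)*N = -4*N²)
O(-6)/(-240) = -4*(-6)²/(-240) = -4*36*(-1/240) = -144*(-1/240) = ⅗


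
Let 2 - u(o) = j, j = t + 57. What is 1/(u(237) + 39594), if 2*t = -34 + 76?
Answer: 1/39518 ≈ 2.5305e-5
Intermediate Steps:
t = 21 (t = (-34 + 76)/2 = (½)*42 = 21)
j = 78 (j = 21 + 57 = 78)
u(o) = -76 (u(o) = 2 - 1*78 = 2 - 78 = -76)
1/(u(237) + 39594) = 1/(-76 + 39594) = 1/39518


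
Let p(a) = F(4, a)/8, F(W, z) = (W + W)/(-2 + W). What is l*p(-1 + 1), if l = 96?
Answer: 48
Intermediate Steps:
F(W, z) = 2*W/(-2 + W) (F(W, z) = (2*W)/(-2 + W) = 2*W/(-2 + W))
p(a) = ½ (p(a) = (2*4/(-2 + 4))/8 = (2*4/2)*(⅛) = (2*4*(½))*(⅛) = 4*(⅛) = ½)
l*p(-1 + 1) = 96*(½) = 48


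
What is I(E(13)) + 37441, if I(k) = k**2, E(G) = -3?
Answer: 37450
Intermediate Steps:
I(E(13)) + 37441 = (-3)**2 + 37441 = 9 + 37441 = 37450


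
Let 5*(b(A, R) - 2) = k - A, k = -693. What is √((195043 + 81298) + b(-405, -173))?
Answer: √6907135/5 ≈ 525.63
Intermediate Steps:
b(A, R) = -683/5 - A/5 (b(A, R) = 2 + (-693 - A)/5 = 2 + (-693/5 - A/5) = -683/5 - A/5)
√((195043 + 81298) + b(-405, -173)) = √((195043 + 81298) + (-683/5 - ⅕*(-405))) = √(276341 + (-683/5 + 81)) = √(276341 - 278/5) = √(1381427/5) = √6907135/5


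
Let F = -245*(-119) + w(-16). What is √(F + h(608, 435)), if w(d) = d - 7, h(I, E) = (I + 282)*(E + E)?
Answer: 2*√200858 ≈ 896.34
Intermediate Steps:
h(I, E) = 2*E*(282 + I) (h(I, E) = (282 + I)*(2*E) = 2*E*(282 + I))
w(d) = -7 + d
F = 29132 (F = -245*(-119) + (-7 - 16) = 29155 - 23 = 29132)
√(F + h(608, 435)) = √(29132 + 2*435*(282 + 608)) = √(29132 + 2*435*890) = √(29132 + 774300) = √803432 = 2*√200858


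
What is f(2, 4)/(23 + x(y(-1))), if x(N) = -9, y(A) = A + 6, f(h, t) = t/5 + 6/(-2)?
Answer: -11/70 ≈ -0.15714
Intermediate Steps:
f(h, t) = -3 + t/5 (f(h, t) = t*(⅕) + 6*(-½) = t/5 - 3 = -3 + t/5)
y(A) = 6 + A
f(2, 4)/(23 + x(y(-1))) = (-3 + (⅕)*4)/(23 - 9) = (-3 + ⅘)/14 = (1/14)*(-11/5) = -11/70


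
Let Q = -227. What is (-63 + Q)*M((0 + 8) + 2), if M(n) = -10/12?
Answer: 725/3 ≈ 241.67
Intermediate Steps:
M(n) = -⅚ (M(n) = -10*1/12 = -⅚)
(-63 + Q)*M((0 + 8) + 2) = (-63 - 227)*(-⅚) = -290*(-⅚) = 725/3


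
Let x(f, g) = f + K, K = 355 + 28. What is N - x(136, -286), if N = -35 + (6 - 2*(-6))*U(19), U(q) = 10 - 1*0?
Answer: -374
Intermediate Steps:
K = 383
U(q) = 10 (U(q) = 10 + 0 = 10)
x(f, g) = 383 + f (x(f, g) = f + 383 = 383 + f)
N = 145 (N = -35 + (6 - 2*(-6))*10 = -35 + (6 + 12)*10 = -35 + 18*10 = -35 + 180 = 145)
N - x(136, -286) = 145 - (383 + 136) = 145 - 1*519 = 145 - 519 = -374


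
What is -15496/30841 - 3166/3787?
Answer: -156325958/116794867 ≈ -1.3385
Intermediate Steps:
-15496/30841 - 3166/3787 = -156325958/116794867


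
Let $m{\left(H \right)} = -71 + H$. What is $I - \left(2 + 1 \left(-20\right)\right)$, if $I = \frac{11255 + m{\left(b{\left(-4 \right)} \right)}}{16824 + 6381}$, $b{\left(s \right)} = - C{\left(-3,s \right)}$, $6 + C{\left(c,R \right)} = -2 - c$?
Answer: $\frac{428879}{23205} \approx 18.482$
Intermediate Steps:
$C{\left(c,R \right)} = -8 - c$ ($C{\left(c,R \right)} = -6 - \left(2 + c\right) = -8 - c$)
$b{\left(s \right)} = 5$ ($b{\left(s \right)} = - (-8 - -3) = - (-8 + 3) = \left(-1\right) \left(-5\right) = 5$)
$I = \frac{11189}{23205}$ ($I = \frac{11255 + \left(-71 + 5\right)}{16824 + 6381} = \frac{11255 - 66}{23205} = 11189 \cdot \frac{1}{23205} = \frac{11189}{23205} \approx 0.48218$)
$I - \left(2 + 1 \left(-20\right)\right) = \frac{11189}{23205} - \left(2 + 1 \left(-20\right)\right) = \frac{11189}{23205} - \left(2 - 20\right) = \frac{11189}{23205} - -18 = \frac{11189}{23205} + 18 = \frac{428879}{23205}$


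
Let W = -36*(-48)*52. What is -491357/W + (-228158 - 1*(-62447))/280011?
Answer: -50825164181/8386889472 ≈ -6.0601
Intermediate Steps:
W = 89856 (W = 1728*52 = 89856)
-491357/W + (-228158 - 1*(-62447))/280011 = -491357/89856 + (-228158 - 1*(-62447))/280011 = -491357*1/89856 + (-228158 + 62447)*(1/280011) = -491357/89856 - 165711*1/280011 = -491357/89856 - 55237/93337 = -50825164181/8386889472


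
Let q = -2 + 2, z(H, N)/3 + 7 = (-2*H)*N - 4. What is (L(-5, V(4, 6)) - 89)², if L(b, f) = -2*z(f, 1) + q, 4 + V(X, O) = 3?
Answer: 1225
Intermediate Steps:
V(X, O) = -1 (V(X, O) = -4 + 3 = -1)
z(H, N) = -33 - 6*H*N (z(H, N) = -21 + 3*((-2*H)*N - 4) = -21 + 3*(-2*H*N - 4) = -21 + 3*(-4 - 2*H*N) = -21 + (-12 - 6*H*N) = -33 - 6*H*N)
q = 0
L(b, f) = 66 + 12*f (L(b, f) = -2*(-33 - 6*f*1) + 0 = -2*(-33 - 6*f) + 0 = (66 + 12*f) + 0 = 66 + 12*f)
(L(-5, V(4, 6)) - 89)² = ((66 + 12*(-1)) - 89)² = ((66 - 12) - 89)² = (54 - 89)² = (-35)² = 1225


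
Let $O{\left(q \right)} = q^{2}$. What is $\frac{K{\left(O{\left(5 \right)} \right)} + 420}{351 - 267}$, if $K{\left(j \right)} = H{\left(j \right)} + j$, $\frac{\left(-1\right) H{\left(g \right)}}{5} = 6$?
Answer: $\frac{415}{84} \approx 4.9405$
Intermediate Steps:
$H{\left(g \right)} = -30$ ($H{\left(g \right)} = \left(-5\right) 6 = -30$)
$K{\left(j \right)} = -30 + j$
$\frac{K{\left(O{\left(5 \right)} \right)} + 420}{351 - 267} = \frac{\left(-30 + 5^{2}\right) + 420}{351 - 267} = \frac{\left(-30 + 25\right) + 420}{84} = \left(-5 + 420\right) \frac{1}{84} = 415 \cdot \frac{1}{84} = \frac{415}{84}$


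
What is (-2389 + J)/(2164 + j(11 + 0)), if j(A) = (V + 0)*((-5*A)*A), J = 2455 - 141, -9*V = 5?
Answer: -675/22501 ≈ -0.029999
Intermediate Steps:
V = -5/9 (V = -⅑*5 = -5/9 ≈ -0.55556)
J = 2314
j(A) = 25*A²/9 (j(A) = (-5/9 + 0)*((-5*A)*A) = -(-25)*A²/9 = 25*A²/9)
(-2389 + J)/(2164 + j(11 + 0)) = (-2389 + 2314)/(2164 + 25*(11 + 0)²/9) = -75/(2164 + (25/9)*11²) = -75/(2164 + (25/9)*121) = -75/(2164 + 3025/9) = -75/22501/9 = -75*9/22501 = -675/22501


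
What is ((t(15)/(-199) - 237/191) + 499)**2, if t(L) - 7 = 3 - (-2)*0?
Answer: 357868703786724/1444684081 ≈ 2.4771e+5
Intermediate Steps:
t(L) = 10 (t(L) = 7 + (3 - (-2)*0) = 7 + (3 - 1*0) = 7 + (3 + 0) = 7 + 3 = 10)
((t(15)/(-199) - 237/191) + 499)**2 = ((10/(-199) - 237/191) + 499)**2 = ((10*(-1/199) - 237*1/191) + 499)**2 = ((-10/199 - 237/191) + 499)**2 = (-49073/38009 + 499)**2 = (18917418/38009)**2 = 357868703786724/1444684081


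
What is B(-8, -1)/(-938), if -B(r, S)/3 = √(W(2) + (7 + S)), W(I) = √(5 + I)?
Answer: 3*√(6 + √7)/938 ≈ 0.0094042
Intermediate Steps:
B(r, S) = -3*√(7 + S + √7) (B(r, S) = -3*√(√(5 + 2) + (7 + S)) = -3*√(√7 + (7 + S)) = -3*√(7 + S + √7))
B(-8, -1)/(-938) = -3*√(7 - 1 + √7)/(-938) = -3*√(6 + √7)*(-1/938) = 3*√(6 + √7)/938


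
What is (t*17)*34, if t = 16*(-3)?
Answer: -27744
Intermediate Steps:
t = -48
(t*17)*34 = -48*17*34 = -816*34 = -27744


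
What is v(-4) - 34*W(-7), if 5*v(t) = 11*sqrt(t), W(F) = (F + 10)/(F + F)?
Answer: 51/7 + 22*I/5 ≈ 7.2857 + 4.4*I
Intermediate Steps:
W(F) = (10 + F)/(2*F) (W(F) = (10 + F)/((2*F)) = (10 + F)*(1/(2*F)) = (10 + F)/(2*F))
v(t) = 11*sqrt(t)/5 (v(t) = (11*sqrt(t))/5 = 11*sqrt(t)/5)
v(-4) - 34*W(-7) = 11*sqrt(-4)/5 - 17*(10 - 7)/(-7) = 11*(2*I)/5 - 17*(-1)*3/7 = 22*I/5 - 34*(-3/14) = 22*I/5 + 51/7 = 51/7 + 22*I/5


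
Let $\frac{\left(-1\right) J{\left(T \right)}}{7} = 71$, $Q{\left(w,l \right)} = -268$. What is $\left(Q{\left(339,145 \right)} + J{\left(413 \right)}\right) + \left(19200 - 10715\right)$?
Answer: $7720$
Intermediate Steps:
$J{\left(T \right)} = -497$ ($J{\left(T \right)} = \left(-7\right) 71 = -497$)
$\left(Q{\left(339,145 \right)} + J{\left(413 \right)}\right) + \left(19200 - 10715\right) = \left(-268 - 497\right) + \left(19200 - 10715\right) = -765 + \left(19200 - 10715\right) = -765 + 8485 = 7720$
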